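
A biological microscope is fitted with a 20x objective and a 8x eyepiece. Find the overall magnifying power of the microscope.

The overall magnification of a compound microscope is the product of the objective and eyepiece magnifications:
M = M_obj x M_eye = 20 x 8 = 160.

160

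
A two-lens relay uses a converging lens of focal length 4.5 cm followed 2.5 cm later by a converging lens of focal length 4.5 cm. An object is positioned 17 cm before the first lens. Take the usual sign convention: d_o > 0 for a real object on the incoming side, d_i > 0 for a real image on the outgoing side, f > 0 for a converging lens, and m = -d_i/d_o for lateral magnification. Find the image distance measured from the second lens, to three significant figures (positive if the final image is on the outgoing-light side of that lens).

Lens 1: 1/d_i1 = 1/f_1 - 1/d_o1 = 1/4.5 - 1/17 = 0.16340 cm^-1, so d_i1 = 6.120 cm.
Since 6.120 cm > 2.5 cm, the first image lies past the second lens and serves as a virtual object: d_o2 = L - d_i1 = -3.620 cm.
Lens 2: 1/d_i2 = 1/f_2 - 1/d_o2 = 1/4.5 - 1/(-3.620) = 0.49847 cm^-1, so d_i2 = 2.006 cm.

2.01 cm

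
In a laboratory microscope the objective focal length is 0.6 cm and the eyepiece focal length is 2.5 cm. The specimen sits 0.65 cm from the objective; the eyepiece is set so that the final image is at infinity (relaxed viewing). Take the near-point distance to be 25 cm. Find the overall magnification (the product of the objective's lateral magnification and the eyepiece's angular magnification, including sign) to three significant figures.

-120

Objective: 1/d_i = 1/f_obj - 1/d_o = 1/0.6 - 1/0.65 = 0.12821 cm^-1, so d_i = 7.800 cm.
m_obj = -d_i/d_o = -7.800/0.65 = -12.000.
Eyepiece angular magnification (image at infinity): M_eye = D/f_e = 25/2.5 = 10.000.
Overall M = m_obj x M_eye = (-12.000)(10.000) = -120.00.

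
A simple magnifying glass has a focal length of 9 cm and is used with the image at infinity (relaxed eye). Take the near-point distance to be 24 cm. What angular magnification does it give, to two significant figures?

2.7

M = D/f = 24/9 = 2.667.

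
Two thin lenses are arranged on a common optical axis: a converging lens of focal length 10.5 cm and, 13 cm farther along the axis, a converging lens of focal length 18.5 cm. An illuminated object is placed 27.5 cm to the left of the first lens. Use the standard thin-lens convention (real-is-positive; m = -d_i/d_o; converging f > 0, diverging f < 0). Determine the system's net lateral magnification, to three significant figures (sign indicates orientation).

Lens 1: 1/d_i1 = 1/f_1 - 1/d_o1 = 1/10.5 - 1/27.5 = 0.05887 cm^-1, so d_i1 = 16.985 cm.
m_1 = -(16.985)/27.5 = -0.6176.
This image would form 16.985 cm past lens 1, i.e. 3.985 cm beyond lens 2, so it is a virtual object for lens 2: d_o2 = 13 - 16.985 = -3.985 cm.
Lens 2: 1/d_i2 = 1/f_2 - 1/d_o2 = 1/18.5 - 1/(-3.985) = 0.30498 cm^-1, so d_i2 = 3.279 cm.
m_2 = -(3.279)/(-3.985) = 0.8228.
The system's lateral magnification is m_1 m_2 = (-0.6176)(0.8228) = -0.5082.

-0.508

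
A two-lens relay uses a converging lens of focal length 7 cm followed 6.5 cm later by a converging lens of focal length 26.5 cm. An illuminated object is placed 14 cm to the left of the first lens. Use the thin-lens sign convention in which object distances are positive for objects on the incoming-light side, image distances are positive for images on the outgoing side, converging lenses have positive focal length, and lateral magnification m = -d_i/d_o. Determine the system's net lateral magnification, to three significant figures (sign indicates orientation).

-0.779

Applying the thin-lens equation to the first lens, 1/7 = 1/14 + 1/d_i1, which gives d_i1 = 14.000 cm.
Its lateral magnification is m_1 = -d_i1/d_o1 = -(14.000)/14 = -1.0000.
Since 14.000 cm > 6.5 cm, the first image lies past the second lens and serves as a virtual object: d_o2 = L - d_i1 = -7.500 cm.
Applying the thin-lens equation again with f_2 = 26.5 cm and d_o2 = -7.500 cm gives d_i2 = 5.846 cm.
m_2 = -(5.846)/(-7.500) = 0.7794.
Overall magnification: m = m_1 m_2 = -0.7794.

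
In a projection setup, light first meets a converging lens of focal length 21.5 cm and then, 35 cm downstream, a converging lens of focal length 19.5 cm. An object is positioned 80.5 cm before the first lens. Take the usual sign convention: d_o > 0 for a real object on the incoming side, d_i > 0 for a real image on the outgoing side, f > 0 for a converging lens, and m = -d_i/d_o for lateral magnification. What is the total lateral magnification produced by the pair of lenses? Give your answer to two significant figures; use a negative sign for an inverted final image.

-0.51

Applying the thin-lens equation to the first lens, 1/21.5 = 1/80.5 + 1/d_i1, which gives d_i1 = 29.335 cm.
Its lateral magnification is m_1 = -d_i1/d_o1 = -(29.335)/80.5 = -0.3644.
That image sits 5.665 cm in front of the second lens, so d_o2 = 5.665 cm.
Applying the thin-lens equation again with f_2 = 19.5 cm and d_o2 = 5.665 cm gives d_i2 = -7.985 cm.
m_2 = -(-7.985)/(5.665) = 1.4095.
Overall magnification: m = m_1 m_2 = -0.5136.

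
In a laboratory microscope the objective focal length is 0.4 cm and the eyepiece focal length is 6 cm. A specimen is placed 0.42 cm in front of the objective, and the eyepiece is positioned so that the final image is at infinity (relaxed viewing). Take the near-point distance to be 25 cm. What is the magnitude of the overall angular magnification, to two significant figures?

Objective: 1/d_i = 1/f_obj - 1/d_o = 1/0.4 - 1/0.42 = 0.11905 cm^-1, so d_i = 8.400 cm.
m_obj = -d_i/d_o = -8.400/0.42 = -20.000.
Eyepiece angular magnification (image at infinity): M_eye = D/f_e = 25/6 = 4.167.
Overall M = m_obj x M_eye = (-20.000)(4.167) = -83.33.
|M| = 83.33.

83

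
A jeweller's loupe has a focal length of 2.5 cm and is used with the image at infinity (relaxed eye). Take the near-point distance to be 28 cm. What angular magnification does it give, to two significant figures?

11

M = D/f = 28/2.5 = 11.200.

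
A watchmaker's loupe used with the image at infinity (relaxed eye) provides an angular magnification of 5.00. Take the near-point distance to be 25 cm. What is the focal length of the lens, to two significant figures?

5.0 cm

For the image at infinity, M = D/f.
f = D/M = 25/5.0 = 5.000 cm.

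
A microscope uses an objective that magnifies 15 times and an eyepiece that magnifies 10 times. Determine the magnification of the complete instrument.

150

The overall magnification of a compound microscope is the product of the objective and eyepiece magnifications:
M = M_obj x M_eye = 15 x 10 = 150.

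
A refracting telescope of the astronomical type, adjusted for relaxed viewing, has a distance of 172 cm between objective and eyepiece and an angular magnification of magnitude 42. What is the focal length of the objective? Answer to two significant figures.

In normal adjustment the tube length equals f_obj + f_eye and |M| = f_obj/f_eye.
So f_obj = 42 f_eye and 42 f_eye + f_eye = 172 cm, giving f_eye = 172/43 = 4.000 cm and f_obj = 168.000 cm.

170 cm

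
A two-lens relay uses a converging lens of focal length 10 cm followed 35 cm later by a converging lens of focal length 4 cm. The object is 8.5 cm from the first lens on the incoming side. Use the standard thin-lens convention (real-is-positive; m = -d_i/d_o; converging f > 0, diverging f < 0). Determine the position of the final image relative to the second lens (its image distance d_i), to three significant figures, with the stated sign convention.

4.18 cm

Applying the thin-lens equation to the first lens, 1/10 = 1/8.5 + 1/d_i1, which gives d_i1 = -56.667 cm.
With d_i1 < 0 the first image is virtual and lies on the object side; the object distance for lens 2 is d_o2 = 35 - (-56.667) = 91.667 cm.
Applying the thin-lens equation again with f_2 = 4 cm and d_o2 = 91.667 cm gives d_i2 = 4.183 cm.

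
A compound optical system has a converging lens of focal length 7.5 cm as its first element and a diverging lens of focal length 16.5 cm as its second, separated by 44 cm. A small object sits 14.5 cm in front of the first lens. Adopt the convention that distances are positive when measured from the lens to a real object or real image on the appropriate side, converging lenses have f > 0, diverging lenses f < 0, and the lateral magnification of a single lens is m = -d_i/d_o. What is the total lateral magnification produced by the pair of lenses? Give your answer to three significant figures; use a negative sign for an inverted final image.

Lens 1: 1/d_i1 = 1/f_1 - 1/d_o1 = 1/7.5 - 1/14.5 = 0.06437 cm^-1, so d_i1 = 15.536 cm.
m_1 = -(15.536)/14.5 = -1.0714.
The intermediate image is 15.536 cm to the right of lens 1, so d_o2 = L - d_i1 = 44 - 15.536 = 28.464 cm.
Lens 2: 1/d_i2 = 1/f_2 - 1/d_o2 = 1/(-16.5) - 1/(28.464) = -0.09574 cm^-1, so d_i2 = -10.445 cm.
m_2 = -(-10.445)/(28.464) = 0.3670.
Overall magnification: m = m_1 m_2 = -0.3932.

-0.393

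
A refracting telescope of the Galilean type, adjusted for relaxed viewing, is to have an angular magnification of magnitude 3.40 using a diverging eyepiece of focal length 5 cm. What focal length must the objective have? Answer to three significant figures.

17.0 cm

|M| = f_obj/|f_eye|, so f_obj = |M| x |f_eye| = 3.4 x 5 = 17.000 cm.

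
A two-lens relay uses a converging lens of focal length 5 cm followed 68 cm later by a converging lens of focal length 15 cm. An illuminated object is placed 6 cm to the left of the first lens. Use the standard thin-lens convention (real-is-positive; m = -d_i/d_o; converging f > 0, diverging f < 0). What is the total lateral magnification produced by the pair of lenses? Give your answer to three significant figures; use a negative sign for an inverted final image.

First lens: d_i1 = 1/(1/5 - 1/6) = 30.000 cm.
m_1 = -(30.000)/6 = -5.0000.
The intermediate image is 30.000 cm to the right of lens 1, so d_o2 = L - d_i1 = 68 - 30.000 = 38.000 cm.
Second lens: d_i2 = 1/(1/15 - 1/(38.000)) = 24.783 cm.
m_2 = -(24.783)/(38.000) = -0.6522.
The system's lateral magnification is m_1 m_2 = (-5.0000)(-0.6522) = 3.2609.

3.26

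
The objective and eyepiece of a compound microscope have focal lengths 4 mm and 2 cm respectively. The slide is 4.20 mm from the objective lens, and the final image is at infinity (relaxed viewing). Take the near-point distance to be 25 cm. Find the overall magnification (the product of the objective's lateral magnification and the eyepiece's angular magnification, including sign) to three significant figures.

-250

Convert to cm: f_obj = 4 mm = 0.4 cm; d_o = 4.20 mm = 0.42 cm.
Objective: 1/d_i = 1/f_obj - 1/d_o = 1/0.4 - 1/0.42 = 0.11905 cm^-1, so d_i = 8.400 cm.
m_obj = -d_i/d_o = -8.400/0.42 = -20.000.
Eyepiece angular magnification (image at infinity): M_eye = D/f_e = 25/2 = 12.500.
Overall M = m_obj x M_eye = (-20.000)(12.500) = -250.00.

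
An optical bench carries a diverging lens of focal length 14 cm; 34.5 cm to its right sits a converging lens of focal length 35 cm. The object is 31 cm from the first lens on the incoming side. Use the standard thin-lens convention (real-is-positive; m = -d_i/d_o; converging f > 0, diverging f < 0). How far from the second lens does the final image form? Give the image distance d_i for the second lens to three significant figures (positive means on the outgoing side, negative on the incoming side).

First lens: d_i1 = 1/(1/(-14) - 1/31) = -9.644 cm.
With d_i1 < 0 the first image is virtual and lies on the object side; the object distance for lens 2 is d_o2 = 34.5 - (-9.644) = 44.144 cm.
Second lens: d_i2 = 1/(1/35 - 1/(44.144)) = 168.961 cm.

169 cm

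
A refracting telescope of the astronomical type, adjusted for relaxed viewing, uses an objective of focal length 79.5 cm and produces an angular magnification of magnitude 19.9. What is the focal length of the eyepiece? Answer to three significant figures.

|M| = f_obj/f_eye, so f_eye = f_obj/|M| = 79.5/19.9 = 3.995 cm.

3.99 cm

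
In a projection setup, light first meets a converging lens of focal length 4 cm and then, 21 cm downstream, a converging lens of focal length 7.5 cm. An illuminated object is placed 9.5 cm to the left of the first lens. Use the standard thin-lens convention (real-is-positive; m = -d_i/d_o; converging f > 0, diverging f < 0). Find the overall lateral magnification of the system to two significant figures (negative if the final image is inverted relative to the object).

0.83

First lens: d_i1 = 1/(1/4 - 1/9.5) = 6.909 cm.
m_1 = -(6.909)/9.5 = -0.7273.
Object distance for lens 2: d_o2 = 21 - 6.909 = 14.091 cm.
Second lens: d_i2 = 1/(1/7.5 - 1/(14.091)) = 16.034 cm.
m_2 = -(16.034)/(14.091) = -1.1379.
Overall magnification: m = m_1 m_2 = 0.8276.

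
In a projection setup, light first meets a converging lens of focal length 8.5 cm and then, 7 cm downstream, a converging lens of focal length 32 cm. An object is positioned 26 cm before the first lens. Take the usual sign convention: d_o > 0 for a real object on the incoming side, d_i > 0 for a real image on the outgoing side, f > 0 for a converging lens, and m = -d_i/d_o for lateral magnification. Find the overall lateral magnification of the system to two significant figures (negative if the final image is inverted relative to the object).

-0.41

First lens: d_i1 = 1/(1/8.5 - 1/26) = 12.629 cm.
m_1 = -(12.629)/26 = -0.4857.
Since 12.629 cm > 7 cm, the first image lies past the second lens and serves as a virtual object: d_o2 = L - d_i1 = -5.629 cm.
Second lens: d_i2 = 1/(1/32 - 1/(-5.629)) = 4.787 cm.
m_2 = -(4.787)/(-5.629) = 0.8504.
Total m = m_1 x m_2 = (-0.4857)(0.8504) = -0.4131.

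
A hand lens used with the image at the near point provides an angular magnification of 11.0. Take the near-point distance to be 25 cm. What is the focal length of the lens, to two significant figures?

For the image at the near point, M = 1 + D/f.
f = D/(M - 1) = 25/(11.0 - 1) = 2.500 cm.

2.5 cm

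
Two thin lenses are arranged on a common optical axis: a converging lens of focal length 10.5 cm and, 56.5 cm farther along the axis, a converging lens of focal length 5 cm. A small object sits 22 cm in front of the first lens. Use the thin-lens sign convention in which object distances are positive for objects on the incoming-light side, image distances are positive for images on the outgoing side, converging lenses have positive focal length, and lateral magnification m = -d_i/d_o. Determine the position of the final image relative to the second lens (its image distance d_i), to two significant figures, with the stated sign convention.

Applying the thin-lens equation to the first lens, 1/10.5 = 1/22 + 1/d_i1, which gives d_i1 = 20.087 cm.
Object distance for lens 2: d_o2 = 56.5 - 20.087 = 36.413 cm.
Applying the thin-lens equation again with f_2 = 5 cm and d_o2 = 36.413 cm gives d_i2 = 5.796 cm.

5.8 cm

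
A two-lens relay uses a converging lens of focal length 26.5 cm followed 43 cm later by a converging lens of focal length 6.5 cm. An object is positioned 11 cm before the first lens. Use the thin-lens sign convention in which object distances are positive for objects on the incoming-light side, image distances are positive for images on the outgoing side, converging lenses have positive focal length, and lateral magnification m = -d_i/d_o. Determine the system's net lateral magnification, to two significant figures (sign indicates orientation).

-0.20

Lens 1: 1/d_i1 = 1/f_1 - 1/d_o1 = 1/26.5 - 1/11 = -0.05317 cm^-1, so d_i1 = -18.806 cm.
m_1 = -(-18.806)/11 = 1.7097.
The intermediate image is virtual, 18.806 cm to the left of lens 1, so d_o2 = L - d_i1 = 43 - (-18.806) = 61.806 cm.
Lens 2: 1/d_i2 = 1/f_2 - 1/d_o2 = 1/6.5 - 1/(61.806) = 0.13767 cm^-1, so d_i2 = 7.264 cm.
m_2 = -(7.264)/(61.806) = -0.1175.
Total m = m_1 x m_2 = (1.7097)(-0.1175) = -0.2009.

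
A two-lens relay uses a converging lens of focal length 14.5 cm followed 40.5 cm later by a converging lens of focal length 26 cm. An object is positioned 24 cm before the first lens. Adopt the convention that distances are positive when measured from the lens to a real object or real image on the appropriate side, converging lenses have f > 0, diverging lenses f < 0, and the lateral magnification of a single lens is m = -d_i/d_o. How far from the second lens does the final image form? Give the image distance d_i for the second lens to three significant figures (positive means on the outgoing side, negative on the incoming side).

-4.54 cm

Lens 1: 1/d_i1 = 1/f_1 - 1/d_o1 = 1/14.5 - 1/24 = 0.02730 cm^-1, so d_i1 = 36.632 cm.
Object distance for lens 2: d_o2 = 40.5 - 36.632 = 3.868 cm.
Lens 2: 1/d_i2 = 1/f_2 - 1/d_o2 = 1/26 - 1/(3.868) = -0.22004 cm^-1, so d_i2 = -4.545 cm.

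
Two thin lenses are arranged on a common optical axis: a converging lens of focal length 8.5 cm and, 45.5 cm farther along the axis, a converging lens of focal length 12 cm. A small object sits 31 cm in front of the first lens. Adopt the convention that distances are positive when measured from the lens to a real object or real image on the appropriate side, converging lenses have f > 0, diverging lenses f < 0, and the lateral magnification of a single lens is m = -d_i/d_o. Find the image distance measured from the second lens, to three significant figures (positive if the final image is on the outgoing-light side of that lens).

18.6 cm

First lens: d_i1 = 1/(1/8.5 - 1/31) = 11.711 cm.
Object distance for lens 2: d_o2 = 45.5 - 11.711 = 33.789 cm.
Second lens: d_i2 = 1/(1/12 - 1/(33.789)) = 18.609 cm.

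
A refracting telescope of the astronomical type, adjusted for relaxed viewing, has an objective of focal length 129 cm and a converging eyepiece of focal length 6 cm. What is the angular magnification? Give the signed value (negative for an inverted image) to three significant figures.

M = -f_obj/f_eye = -129/(6) = -21.500.

-21.5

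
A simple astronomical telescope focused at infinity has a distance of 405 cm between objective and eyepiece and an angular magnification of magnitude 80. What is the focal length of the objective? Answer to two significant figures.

400 cm

In normal adjustment the tube length equals f_obj + f_eye and |M| = f_obj/f_eye.
So f_obj = 80 f_eye and 80 f_eye + f_eye = 405 cm, giving f_eye = 405/81 = 5.000 cm and f_obj = 400.000 cm.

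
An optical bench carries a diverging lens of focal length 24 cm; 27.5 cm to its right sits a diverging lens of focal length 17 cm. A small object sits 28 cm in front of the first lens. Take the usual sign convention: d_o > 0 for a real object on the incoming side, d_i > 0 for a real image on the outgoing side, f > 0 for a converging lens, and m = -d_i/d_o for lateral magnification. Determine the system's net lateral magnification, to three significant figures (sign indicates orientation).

First lens: d_i1 = 1/(1/(-24) - 1/28) = -12.923 cm.
m_1 = -(-12.923)/28 = 0.4615.
The intermediate image is virtual, 12.923 cm to the left of lens 1, so d_o2 = L - d_i1 = 27.5 - (-12.923) = 40.423 cm.
Second lens: d_i2 = 1/(1/(-17) - 1/(40.423)) = -11.967 cm.
m_2 = -(-11.967)/(40.423) = 0.2960.
The system's lateral magnification is m_1 m_2 = (0.4615)(0.2960) = 0.1366.

0.137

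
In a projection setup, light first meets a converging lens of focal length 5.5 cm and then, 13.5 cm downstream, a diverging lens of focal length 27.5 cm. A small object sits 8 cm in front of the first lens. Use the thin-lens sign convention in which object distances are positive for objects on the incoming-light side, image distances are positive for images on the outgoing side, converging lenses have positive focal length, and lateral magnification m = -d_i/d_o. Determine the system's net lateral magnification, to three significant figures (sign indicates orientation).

Applying the thin-lens equation to the first lens, 1/5.5 = 1/8 + 1/d_i1, which gives d_i1 = 17.600 cm.
Its lateral magnification is m_1 = -d_i1/d_o1 = -(17.600)/8 = -2.2000.
This image would form 17.600 cm past lens 1, i.e. 4.100 cm beyond lens 2, so it is a virtual object for lens 2: d_o2 = 13.5 - 17.600 = -4.100 cm.
Applying the thin-lens equation again with f_2 = -27.5 cm and d_o2 = -4.100 cm gives d_i2 = 4.818 cm.
m_2 = -(4.818)/(-4.100) = 1.1752.
Total m = m_1 x m_2 = (-2.2000)(1.1752) = -2.5855.

-2.59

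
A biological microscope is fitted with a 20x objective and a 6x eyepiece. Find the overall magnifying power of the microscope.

120

The overall magnification of a compound microscope is the product of the objective and eyepiece magnifications:
M = M_obj x M_eye = 20 x 6 = 120.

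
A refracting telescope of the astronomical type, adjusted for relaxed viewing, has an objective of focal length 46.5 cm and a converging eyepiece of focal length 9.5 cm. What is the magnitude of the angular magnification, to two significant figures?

|M| = f_obj/|f_eye| = 46.5/9.5 = 4.895.

4.9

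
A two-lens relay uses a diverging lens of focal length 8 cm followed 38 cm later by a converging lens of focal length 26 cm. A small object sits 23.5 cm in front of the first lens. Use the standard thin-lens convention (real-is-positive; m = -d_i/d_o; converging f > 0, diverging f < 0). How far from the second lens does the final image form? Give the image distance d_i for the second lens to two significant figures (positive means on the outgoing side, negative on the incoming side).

Applying the thin-lens equation to the first lens, 1/(-8) = 1/23.5 + 1/d_i1, which gives d_i1 = -5.968 cm.
With d_i1 < 0 the first image is virtual and lies on the object side; the object distance for lens 2 is d_o2 = 38 - (-5.968) = 43.968 cm.
Applying the thin-lens equation again with f_2 = 26 cm and d_o2 = 43.968 cm gives d_i2 = 63.622 cm.

64 cm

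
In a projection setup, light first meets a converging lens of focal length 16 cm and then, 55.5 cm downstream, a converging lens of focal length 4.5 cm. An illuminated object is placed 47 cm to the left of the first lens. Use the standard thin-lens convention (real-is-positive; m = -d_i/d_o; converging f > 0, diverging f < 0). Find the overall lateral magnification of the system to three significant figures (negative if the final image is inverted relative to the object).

Applying the thin-lens equation to the first lens, 1/16 = 1/47 + 1/d_i1, which gives d_i1 = 24.258 cm.
Its lateral magnification is m_1 = -d_i1/d_o1 = -(24.258)/47 = -0.5161.
Object distance for lens 2: d_o2 = 55.5 - 24.258 = 31.242 cm.
Applying the thin-lens equation again with f_2 = 4.5 cm and d_o2 = 31.242 cm gives d_i2 = 5.257 cm.
m_2 = -(5.257)/(31.242) = -0.1683.
The system's lateral magnification is m_1 m_2 = (-0.5161)(-0.1683) = 0.0869.

0.0869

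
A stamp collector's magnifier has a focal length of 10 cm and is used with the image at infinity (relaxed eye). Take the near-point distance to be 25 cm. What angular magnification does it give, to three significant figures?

2.50

M = D/f = 25/10 = 2.500.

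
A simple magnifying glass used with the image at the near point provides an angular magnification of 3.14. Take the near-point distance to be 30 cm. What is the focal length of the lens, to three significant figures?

14.0 cm

For the image at the near point, M = 1 + D/f.
f = D/(M - 1) = 30/(3.14 - 1) = 14.019 cm.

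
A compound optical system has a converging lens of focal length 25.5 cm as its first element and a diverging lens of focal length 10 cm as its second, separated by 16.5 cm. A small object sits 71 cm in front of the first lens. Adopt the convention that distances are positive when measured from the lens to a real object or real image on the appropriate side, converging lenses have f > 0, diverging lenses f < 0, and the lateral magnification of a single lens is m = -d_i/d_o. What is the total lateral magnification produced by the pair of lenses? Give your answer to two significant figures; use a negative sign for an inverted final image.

Lens 1: 1/d_i1 = 1/f_1 - 1/d_o1 = 1/25.5 - 1/71 = 0.02513 cm^-1, so d_i1 = 39.791 cm.
m_1 = -(39.791)/71 = -0.5604.
This image would form 39.791 cm past lens 1, i.e. 23.291 cm beyond lens 2, so it is a virtual object for lens 2: d_o2 = 16.5 - 39.791 = -23.291 cm.
Lens 2: 1/d_i2 = 1/f_2 - 1/d_o2 = 1/(-10) - 1/(-23.291) = -0.05707 cm^-1, so d_i2 = -17.524 cm.
m_2 = -(-17.524)/(-23.291) = -0.7524.
Overall magnification: m = m_1 m_2 = 0.4217.

0.42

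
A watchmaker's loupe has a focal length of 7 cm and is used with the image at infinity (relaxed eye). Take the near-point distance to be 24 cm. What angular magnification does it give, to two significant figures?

M = D/f = 24/7 = 3.429.

3.4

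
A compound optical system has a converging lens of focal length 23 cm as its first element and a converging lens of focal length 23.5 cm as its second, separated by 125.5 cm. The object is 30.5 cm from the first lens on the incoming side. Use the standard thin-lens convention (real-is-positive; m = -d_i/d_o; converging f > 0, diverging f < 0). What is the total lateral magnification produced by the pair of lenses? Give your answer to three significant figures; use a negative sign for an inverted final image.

8.51

Applying the thin-lens equation to the first lens, 1/23 = 1/30.5 + 1/d_i1, which gives d_i1 = 93.533 cm.
Its lateral magnification is m_1 = -d_i1/d_o1 = -(93.533)/30.5 = -3.0667.
The intermediate image is 93.533 cm to the right of lens 1, so d_o2 = L - d_i1 = 125.5 - 93.533 = 31.967 cm.
Applying the thin-lens equation again with f_2 = 23.5 cm and d_o2 = 31.967 cm gives d_i2 = 88.726 cm.
m_2 = -(88.726)/(31.967) = -2.7756.
Overall magnification: m = m_1 m_2 = 8.5118.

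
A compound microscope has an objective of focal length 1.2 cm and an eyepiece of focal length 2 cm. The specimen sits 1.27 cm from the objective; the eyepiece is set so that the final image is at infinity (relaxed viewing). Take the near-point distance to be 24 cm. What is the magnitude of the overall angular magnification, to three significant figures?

206

Objective: 1/d_i = 1/f_obj - 1/d_o = 1/1.2 - 1/1.27 = 0.04593 cm^-1, so d_i = 21.771 cm.
m_obj = -d_i/d_o = -21.771/1.27 = -17.143.
Eyepiece angular magnification (image at infinity): M_eye = D/f_e = 24/2 = 12.000.
Overall M = m_obj x M_eye = (-17.143)(12.000) = -205.71.
|M| = 205.71.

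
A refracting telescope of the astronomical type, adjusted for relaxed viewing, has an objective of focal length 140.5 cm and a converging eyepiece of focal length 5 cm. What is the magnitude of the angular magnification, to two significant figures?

28

|M| = f_obj/|f_eye| = 140.5/5 = 28.100.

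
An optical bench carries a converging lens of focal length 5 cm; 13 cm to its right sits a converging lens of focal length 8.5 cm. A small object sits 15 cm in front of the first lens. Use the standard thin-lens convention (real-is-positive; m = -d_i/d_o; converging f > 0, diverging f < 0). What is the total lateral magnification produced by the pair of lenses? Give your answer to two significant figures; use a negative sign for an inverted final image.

Applying the thin-lens equation to the first lens, 1/5 = 1/15 + 1/d_i1, which gives d_i1 = 7.500 cm.
Its lateral magnification is m_1 = -d_i1/d_o1 = -(7.500)/15 = -0.5000.
The intermediate image is 7.500 cm to the right of lens 1, so d_o2 = L - d_i1 = 13 - 7.500 = 5.500 cm.
Applying the thin-lens equation again with f_2 = 8.5 cm and d_o2 = 5.500 cm gives d_i2 = -15.583 cm.
m_2 = -(-15.583)/(5.500) = 2.8333.
The system's lateral magnification is m_1 m_2 = (-0.5000)(2.8333) = -1.4167.

-1.4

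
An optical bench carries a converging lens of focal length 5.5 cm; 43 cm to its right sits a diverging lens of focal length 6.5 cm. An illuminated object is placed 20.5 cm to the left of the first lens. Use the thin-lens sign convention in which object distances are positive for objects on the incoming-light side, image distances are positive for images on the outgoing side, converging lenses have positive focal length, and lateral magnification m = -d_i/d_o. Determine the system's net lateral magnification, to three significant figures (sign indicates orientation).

First lens: d_i1 = 1/(1/5.5 - 1/20.5) = 7.517 cm.
m_1 = -(7.517)/20.5 = -0.3667.
The intermediate image is 7.517 cm to the right of lens 1, so d_o2 = L - d_i1 = 43 - 7.517 = 35.483 cm.
Second lens: d_i2 = 1/(1/(-6.5) - 1/(35.483)) = -5.494 cm.
m_2 = -(-5.494)/(35.483) = 0.1548.
Overall magnification: m = m_1 m_2 = -0.0568.

-0.0568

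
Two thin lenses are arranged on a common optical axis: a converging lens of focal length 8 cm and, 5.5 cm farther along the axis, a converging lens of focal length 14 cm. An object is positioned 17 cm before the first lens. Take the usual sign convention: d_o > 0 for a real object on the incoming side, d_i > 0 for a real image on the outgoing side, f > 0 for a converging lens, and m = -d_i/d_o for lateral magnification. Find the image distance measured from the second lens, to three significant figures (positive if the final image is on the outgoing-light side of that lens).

Applying the thin-lens equation to the first lens, 1/8 = 1/17 + 1/d_i1, which gives d_i1 = 15.111 cm.
Since 15.111 cm > 5.5 cm, the first image lies past the second lens and serves as a virtual object: d_o2 = L - d_i1 = -9.611 cm.
Applying the thin-lens equation again with f_2 = 14 cm and d_o2 = -9.611 cm gives d_i2 = 5.699 cm.

5.70 cm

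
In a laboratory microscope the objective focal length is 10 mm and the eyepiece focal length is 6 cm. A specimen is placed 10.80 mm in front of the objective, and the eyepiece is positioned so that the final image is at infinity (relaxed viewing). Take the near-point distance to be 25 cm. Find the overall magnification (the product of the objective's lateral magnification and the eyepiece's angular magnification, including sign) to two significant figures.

Convert to cm: f_obj = 10 mm = 1 cm; d_o = 10.80 mm = 1.08 cm.
Objective: 1/d_i = 1/f_obj - 1/d_o = 1/1 - 1/1.08 = 0.07407 cm^-1, so d_i = 13.500 cm.
m_obj = -d_i/d_o = -13.500/1.08 = -12.500.
Eyepiece angular magnification (image at infinity): M_eye = D/f_e = 25/6 = 4.167.
Overall M = m_obj x M_eye = (-12.500)(4.167) = -52.08.

-52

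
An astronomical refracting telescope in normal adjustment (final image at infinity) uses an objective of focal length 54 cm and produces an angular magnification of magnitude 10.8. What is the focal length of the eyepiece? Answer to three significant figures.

|M| = f_obj/f_eye, so f_eye = f_obj/|M| = 54/10.8 = 5.000 cm.

5.00 cm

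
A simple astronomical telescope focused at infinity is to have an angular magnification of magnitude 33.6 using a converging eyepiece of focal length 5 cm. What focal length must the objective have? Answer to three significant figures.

168 cm

|M| = f_obj/|f_eye|, so f_obj = |M| x |f_eye| = 33.6 x 5 = 168.000 cm.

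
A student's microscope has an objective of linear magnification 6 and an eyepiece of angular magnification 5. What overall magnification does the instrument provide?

The overall magnification of a compound microscope is the product of the objective and eyepiece magnifications:
M = M_obj x M_eye = 6 x 5 = 30.

30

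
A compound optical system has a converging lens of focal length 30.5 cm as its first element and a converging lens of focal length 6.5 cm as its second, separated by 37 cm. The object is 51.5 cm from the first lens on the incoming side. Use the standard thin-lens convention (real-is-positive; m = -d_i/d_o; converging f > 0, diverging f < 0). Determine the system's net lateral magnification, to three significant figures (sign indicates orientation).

-0.213

Applying the thin-lens equation to the first lens, 1/30.5 = 1/51.5 + 1/d_i1, which gives d_i1 = 74.798 cm.
Its lateral magnification is m_1 = -d_i1/d_o1 = -(74.798)/51.5 = -1.4524.
This image would form 74.798 cm past lens 1, i.e. 37.798 cm beyond lens 2, so it is a virtual object for lens 2: d_o2 = 37 - 74.798 = -37.798 cm.
Applying the thin-lens equation again with f_2 = 6.5 cm and d_o2 = -37.798 cm gives d_i2 = 5.546 cm.
m_2 = -(5.546)/(-37.798) = 0.1467.
The system's lateral magnification is m_1 m_2 = (-1.4524)(0.1467) = -0.2131.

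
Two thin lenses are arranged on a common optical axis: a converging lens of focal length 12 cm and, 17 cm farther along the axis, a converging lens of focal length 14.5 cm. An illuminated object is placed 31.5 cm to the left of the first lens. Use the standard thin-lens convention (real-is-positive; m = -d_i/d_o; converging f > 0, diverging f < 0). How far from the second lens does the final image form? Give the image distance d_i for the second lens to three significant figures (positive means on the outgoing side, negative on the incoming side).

First lens: d_i1 = 1/(1/12 - 1/31.5) = 19.385 cm.
Since 19.385 cm > 17 cm, the first image lies past the second lens and serves as a virtual object: d_o2 = L - d_i1 = -2.385 cm.
Second lens: d_i2 = 1/(1/14.5 - 1/(-2.385)) = 2.048 cm.

2.05 cm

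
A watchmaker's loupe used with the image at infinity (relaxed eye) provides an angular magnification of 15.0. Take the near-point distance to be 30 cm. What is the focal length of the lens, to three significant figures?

For the image at infinity, M = D/f.
f = D/M = 30/15.0 = 2.000 cm.

2.00 cm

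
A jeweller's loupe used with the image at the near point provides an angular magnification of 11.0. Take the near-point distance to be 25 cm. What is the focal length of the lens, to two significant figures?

For the image at the near point, M = 1 + D/f.
f = D/(M - 1) = 25/(11.0 - 1) = 2.500 cm.

2.5 cm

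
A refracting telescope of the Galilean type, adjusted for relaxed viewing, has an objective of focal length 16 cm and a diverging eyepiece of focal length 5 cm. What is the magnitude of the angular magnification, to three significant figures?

|M| = f_obj/|f_eye| = 16/5 = 3.200.

3.20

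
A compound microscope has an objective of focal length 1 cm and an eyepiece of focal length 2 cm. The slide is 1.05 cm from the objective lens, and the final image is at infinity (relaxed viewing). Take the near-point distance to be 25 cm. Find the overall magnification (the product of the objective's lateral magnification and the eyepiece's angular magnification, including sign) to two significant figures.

-250

Objective: 1/d_i = 1/f_obj - 1/d_o = 1/1 - 1/1.05 = 0.04762 cm^-1, so d_i = 21.000 cm.
m_obj = -d_i/d_o = -21.000/1.05 = -20.000.
Eyepiece angular magnification (image at infinity): M_eye = D/f_e = 25/2 = 12.500.
Overall M = m_obj x M_eye = (-20.000)(12.500) = -250.00.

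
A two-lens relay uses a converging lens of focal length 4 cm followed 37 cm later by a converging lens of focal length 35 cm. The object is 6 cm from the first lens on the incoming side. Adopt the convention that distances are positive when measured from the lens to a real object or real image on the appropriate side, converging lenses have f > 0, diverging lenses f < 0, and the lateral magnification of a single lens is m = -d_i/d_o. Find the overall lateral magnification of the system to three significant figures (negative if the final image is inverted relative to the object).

First lens: d_i1 = 1/(1/4 - 1/6) = 12.000 cm.
m_1 = -(12.000)/6 = -2.0000.
Object distance for lens 2: d_o2 = 37 - 12.000 = 25.000 cm.
Second lens: d_i2 = 1/(1/35 - 1/(25.000)) = -87.500 cm.
m_2 = -(-87.500)/(25.000) = 3.5000.
Total m = m_1 x m_2 = (-2.0000)(3.5000) = -7.0000.

-7.00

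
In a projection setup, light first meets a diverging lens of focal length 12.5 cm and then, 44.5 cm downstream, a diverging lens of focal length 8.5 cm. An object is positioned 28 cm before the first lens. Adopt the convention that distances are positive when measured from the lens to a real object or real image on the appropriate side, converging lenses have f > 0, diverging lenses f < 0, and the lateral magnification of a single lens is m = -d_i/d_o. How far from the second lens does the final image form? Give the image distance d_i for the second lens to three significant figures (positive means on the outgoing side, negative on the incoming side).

-7.33 cm

Lens 1: 1/d_i1 = 1/f_1 - 1/d_o1 = 1/(-12.5) - 1/28 = -0.11571 cm^-1, so d_i1 = -8.642 cm.
With d_i1 < 0 the first image is virtual and lies on the object side; the object distance for lens 2 is d_o2 = 44.5 - (-8.642) = 53.142 cm.
Lens 2: 1/d_i2 = 1/f_2 - 1/d_o2 = 1/(-8.5) - 1/(53.142) = -0.13646 cm^-1, so d_i2 = -7.328 cm.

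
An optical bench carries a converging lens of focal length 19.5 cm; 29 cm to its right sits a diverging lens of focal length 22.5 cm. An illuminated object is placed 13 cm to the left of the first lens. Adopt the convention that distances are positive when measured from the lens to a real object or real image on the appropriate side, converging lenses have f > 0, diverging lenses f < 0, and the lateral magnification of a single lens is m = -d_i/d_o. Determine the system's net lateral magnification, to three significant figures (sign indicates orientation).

Applying the thin-lens equation to the first lens, 1/19.5 = 1/13 + 1/d_i1, which gives d_i1 = -39.000 cm.
Its lateral magnification is m_1 = -d_i1/d_o1 = -(-39.000)/13 = 3.0000.
With d_i1 < 0 the first image is virtual and lies on the object side; the object distance for lens 2 is d_o2 = 29 - (-39.000) = 68.000 cm.
Applying the thin-lens equation again with f_2 = -22.5 cm and d_o2 = 68.000 cm gives d_i2 = -16.906 cm.
m_2 = -(-16.906)/(68.000) = 0.2486.
The system's lateral magnification is m_1 m_2 = (3.0000)(0.2486) = 0.7459.

0.746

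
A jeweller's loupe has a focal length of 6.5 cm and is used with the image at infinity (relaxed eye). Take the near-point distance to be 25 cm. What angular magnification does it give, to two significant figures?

3.8

M = D/f = 25/6.5 = 3.846.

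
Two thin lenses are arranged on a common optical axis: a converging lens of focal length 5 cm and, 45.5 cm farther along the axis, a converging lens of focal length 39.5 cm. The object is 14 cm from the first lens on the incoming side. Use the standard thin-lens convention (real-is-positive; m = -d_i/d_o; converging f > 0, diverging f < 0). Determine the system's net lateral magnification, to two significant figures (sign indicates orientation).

Applying the thin-lens equation to the first lens, 1/5 = 1/14 + 1/d_i1, which gives d_i1 = 7.778 cm.
Its lateral magnification is m_1 = -d_i1/d_o1 = -(7.778)/14 = -0.5556.
The intermediate image is 7.778 cm to the right of lens 1, so d_o2 = L - d_i1 = 45.5 - 7.778 = 37.722 cm.
Applying the thin-lens equation again with f_2 = 39.5 cm and d_o2 = 37.722 cm gives d_i2 = -838.141 cm.
m_2 = -(-838.141)/(37.722) = 22.2188.
The system's lateral magnification is m_1 m_2 = (-0.5556)(22.2188) = -12.3438.

-12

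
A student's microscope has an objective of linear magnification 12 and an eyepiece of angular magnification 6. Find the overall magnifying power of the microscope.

The overall magnification of a compound microscope is the product of the objective and eyepiece magnifications:
M = M_obj x M_eye = 12 x 6 = 72.

72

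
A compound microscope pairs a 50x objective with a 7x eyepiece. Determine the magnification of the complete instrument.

350

The overall magnification of a compound microscope is the product of the objective and eyepiece magnifications:
M = M_obj x M_eye = 50 x 7 = 350.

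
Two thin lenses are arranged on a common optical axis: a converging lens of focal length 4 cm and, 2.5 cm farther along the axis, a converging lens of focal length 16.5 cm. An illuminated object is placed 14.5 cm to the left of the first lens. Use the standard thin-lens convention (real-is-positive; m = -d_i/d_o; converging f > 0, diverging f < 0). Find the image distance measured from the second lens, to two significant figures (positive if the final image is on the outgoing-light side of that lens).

Applying the thin-lens equation to the first lens, 1/4 = 1/14.5 + 1/d_i1, which gives d_i1 = 5.524 cm.
Since 5.524 cm > 2.5 cm, the first image lies past the second lens and serves as a virtual object: d_o2 = L - d_i1 = -3.024 cm.
Applying the thin-lens equation again with f_2 = 16.5 cm and d_o2 = -3.024 cm gives d_i2 = 2.555 cm.

2.6 cm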